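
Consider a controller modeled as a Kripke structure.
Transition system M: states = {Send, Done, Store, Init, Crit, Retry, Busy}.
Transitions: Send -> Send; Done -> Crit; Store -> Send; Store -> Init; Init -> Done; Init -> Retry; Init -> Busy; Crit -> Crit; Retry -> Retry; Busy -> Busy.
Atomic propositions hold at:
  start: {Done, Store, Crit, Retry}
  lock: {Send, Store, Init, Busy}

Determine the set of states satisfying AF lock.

AF lock: least fixpoint, start Z0 = {Send, Store, Init, Busy}, add states with every successor in Z. Already a fixed point.
Sat(AF lock) = {Send, Store, Init, Busy}

{Send, Store, Init, Busy}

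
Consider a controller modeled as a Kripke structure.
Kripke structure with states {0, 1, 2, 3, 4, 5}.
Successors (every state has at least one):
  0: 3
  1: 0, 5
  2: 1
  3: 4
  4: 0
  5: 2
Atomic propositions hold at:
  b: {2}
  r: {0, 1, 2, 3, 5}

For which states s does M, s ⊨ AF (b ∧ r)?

Sat(b ∧ r) = {2}
AF (b ∧ r): least fixpoint, start Z0 = {2}, add states with every successor in Z. Z1 = {2, 5}; fixed.
Sat(AF (b ∧ r)) = {2, 5}

{2, 5}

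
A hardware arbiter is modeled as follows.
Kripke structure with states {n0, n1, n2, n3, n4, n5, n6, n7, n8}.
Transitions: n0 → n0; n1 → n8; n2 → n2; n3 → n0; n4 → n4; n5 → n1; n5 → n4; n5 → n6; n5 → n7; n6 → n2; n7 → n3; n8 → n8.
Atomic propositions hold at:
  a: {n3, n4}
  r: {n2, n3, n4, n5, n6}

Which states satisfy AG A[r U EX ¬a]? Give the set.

Sat(¬a) = {n0, n1, n2, n5, n6, n7, n8}
Sat(EX ¬a) = {s : some successor in {n0, n1, n2, n5, n6, n7, n8}} = {n0, n1, n2, n3, n5, n6, n8}
A[r U EX ¬a]: least fixpoint, start Z0 = Sat(EX ¬a) = {n0, n1, n2, n3, n5, n6, n8}, add states in Sat(r) with every successor in Z. Already a fixed point.
Sat(A[r U EX ¬a]) = {n0, n1, n2, n3, n5, n6, n8}
AG A[r U EX ¬a]: greatest fixpoint, start Z0 = {n0, n1, n2, n3, n5, n6, n8}, keep only states in Sat with every successor in Z. Z1 = {n0, n1, n2, n3, n6, n8}; fixed.
Sat(AG A[r U EX ¬a]) = {n0, n1, n2, n3, n6, n8}

{n0, n1, n2, n3, n6, n8}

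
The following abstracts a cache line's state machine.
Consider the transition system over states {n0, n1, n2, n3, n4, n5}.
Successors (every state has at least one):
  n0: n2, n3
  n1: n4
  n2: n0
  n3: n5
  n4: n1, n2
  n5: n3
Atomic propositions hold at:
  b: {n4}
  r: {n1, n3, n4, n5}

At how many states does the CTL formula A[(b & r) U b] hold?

1

Sat(b & r) = {n4}
A[(b & r) U b]: least fixpoint, start Z0 = Sat(b) = {n4}, add states in Sat(b & r) with every successor in Z. Already a fixed point.
Sat(A[(b & r) U b]) = {n4}
|Sat(A[(b & r) U b])| = |{n4}| = 1.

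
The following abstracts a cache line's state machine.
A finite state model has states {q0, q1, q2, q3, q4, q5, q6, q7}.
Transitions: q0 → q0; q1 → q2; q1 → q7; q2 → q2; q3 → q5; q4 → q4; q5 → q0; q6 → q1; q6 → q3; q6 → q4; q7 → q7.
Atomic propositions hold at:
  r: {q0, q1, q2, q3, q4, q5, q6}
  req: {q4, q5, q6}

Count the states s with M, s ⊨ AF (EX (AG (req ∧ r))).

Sat(req ∧ r) = {q4, q5, q6}
AG (req ∧ r): greatest fixpoint, start Z0 = {q4, q5, q6}, keep only states in Sat with every successor in Z. Z1 = {q4}; fixed.
Sat(AG (req ∧ r)) = {q4}
Sat(EX (AG (req ∧ r))) = {s : some successor in {q4}} = {q4, q6}
AF (EX (AG (req ∧ r))): least fixpoint, start Z0 = {q4, q6}, add states with every successor in Z. Already a fixed point.
Sat(AF (EX (AG (req ∧ r)))) = {q4, q6}
|Sat(AF (EX (AG (req ∧ r))))| = |{q4, q6}| = 2.

2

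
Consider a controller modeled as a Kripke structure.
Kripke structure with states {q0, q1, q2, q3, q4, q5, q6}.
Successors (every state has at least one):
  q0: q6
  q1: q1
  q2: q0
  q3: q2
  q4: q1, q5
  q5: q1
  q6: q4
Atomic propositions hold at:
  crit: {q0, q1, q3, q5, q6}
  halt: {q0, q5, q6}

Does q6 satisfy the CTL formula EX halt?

Sat(EX halt) = {s : some successor in {q0, q5, q6}} = {q0, q2, q4}
q6 ∉ Sat(EX halt) = {q0, q2, q4}, so the formula does not hold at q6.

No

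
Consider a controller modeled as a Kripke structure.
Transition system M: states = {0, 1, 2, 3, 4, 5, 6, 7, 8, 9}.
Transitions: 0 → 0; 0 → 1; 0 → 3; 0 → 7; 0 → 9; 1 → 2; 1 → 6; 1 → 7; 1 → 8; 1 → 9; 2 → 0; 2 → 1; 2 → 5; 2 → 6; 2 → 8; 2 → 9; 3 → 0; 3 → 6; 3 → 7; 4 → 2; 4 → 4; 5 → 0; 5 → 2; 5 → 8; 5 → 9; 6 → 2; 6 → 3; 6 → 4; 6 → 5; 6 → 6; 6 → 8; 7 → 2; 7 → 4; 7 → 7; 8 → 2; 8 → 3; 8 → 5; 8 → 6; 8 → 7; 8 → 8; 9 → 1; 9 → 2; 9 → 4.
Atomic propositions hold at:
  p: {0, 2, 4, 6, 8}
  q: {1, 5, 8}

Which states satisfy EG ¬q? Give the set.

Sat(¬q) = {0, 2, 3, 4, 6, 7, 9}
EG ¬q: greatest fixpoint, start Z0 = {0, 2, 3, 4, 6, 7, 9}, keep only states in Sat with some successor in Z. Already a fixed point.
Sat(EG ¬q) = {0, 2, 3, 4, 6, 7, 9}

{0, 2, 3, 4, 6, 7, 9}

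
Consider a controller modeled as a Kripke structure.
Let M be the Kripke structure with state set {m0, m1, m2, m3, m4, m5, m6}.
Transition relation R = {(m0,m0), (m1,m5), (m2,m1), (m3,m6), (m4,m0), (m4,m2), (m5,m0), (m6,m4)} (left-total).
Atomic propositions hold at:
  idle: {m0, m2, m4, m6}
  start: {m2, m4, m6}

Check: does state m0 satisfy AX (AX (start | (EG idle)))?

EG idle: greatest fixpoint, start Z0 = {m0, m2, m4, m6}, keep only states in Sat with some successor in Z. Z1 = {m0, m4, m6}; fixed.
Sat(EG idle) = {m0, m4, m6}
Sat(start | (EG idle)) = {m0, m2, m4, m6}
Sat(AX (start | (EG idle))) = {s : every successor in {m0, m2, m4, m6}} = {m0, m3, m4, m5, m6}
Sat(AX (AX (start | (EG idle)))) = {s : every successor in {m0, m3, m4, m5, m6}} = {m0, m1, m3, m5, m6}
m0 ∈ Sat(AX (AX (start | (EG idle)))) = {m0, m1, m3, m5, m6}, so the formula holds at m0.

Yes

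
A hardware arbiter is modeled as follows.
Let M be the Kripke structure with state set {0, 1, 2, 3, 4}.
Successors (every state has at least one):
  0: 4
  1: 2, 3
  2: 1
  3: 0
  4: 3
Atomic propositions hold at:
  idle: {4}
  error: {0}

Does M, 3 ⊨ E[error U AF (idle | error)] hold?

Sat(idle | error) = {0, 4}
AF (idle | error): least fixpoint, start Z0 = {0, 4}, add states with every successor in Z. Z1 = {0, 3, 4}; fixed.
Sat(AF (idle | error)) = {0, 3, 4}
E[error U AF (idle | error)]: least fixpoint, start Z0 = Sat(AF (idle | error)) = {0, 3, 4}, add states in Sat(error) with some successor in Z. Already a fixed point.
Sat(E[error U AF (idle | error)]) = {0, 3, 4}
3 ∈ Sat(E[error U AF (idle | error)]) = {0, 3, 4}, so the formula holds at 3.

Yes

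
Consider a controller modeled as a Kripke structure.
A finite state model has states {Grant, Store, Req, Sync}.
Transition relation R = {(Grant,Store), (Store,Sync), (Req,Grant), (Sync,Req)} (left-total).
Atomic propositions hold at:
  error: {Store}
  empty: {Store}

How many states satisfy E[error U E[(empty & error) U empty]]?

Sat(empty & error) = {Store}
E[(empty & error) U empty]: least fixpoint, start Z0 = Sat(empty) = {Store}, add states in Sat(empty & error) with some successor in Z. Already a fixed point.
Sat(E[(empty & error) U empty]) = {Store}
E[error U E[(empty & error) U empty]]: least fixpoint, start Z0 = Sat(E[(empty & error) U empty]) = {Store}, add states in Sat(error) with some successor in Z. Already a fixed point.
Sat(E[error U E[(empty & error) U empty]]) = {Store}
|Sat(E[error U E[(empty & error) U empty]])| = |{Store}| = 1.

1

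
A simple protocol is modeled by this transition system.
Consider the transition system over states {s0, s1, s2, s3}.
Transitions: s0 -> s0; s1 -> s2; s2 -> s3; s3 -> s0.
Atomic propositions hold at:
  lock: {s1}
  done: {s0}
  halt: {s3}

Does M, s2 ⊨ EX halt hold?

Yes

Sat(EX halt) = {s : some successor in {s3}} = {s2}
s2 ∈ Sat(EX halt) = {s2}, so the formula holds at s2.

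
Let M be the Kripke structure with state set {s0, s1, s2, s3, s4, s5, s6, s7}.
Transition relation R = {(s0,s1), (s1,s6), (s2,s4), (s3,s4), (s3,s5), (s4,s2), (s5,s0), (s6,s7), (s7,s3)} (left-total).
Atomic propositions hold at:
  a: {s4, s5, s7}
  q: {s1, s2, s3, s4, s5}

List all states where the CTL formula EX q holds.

Sat(EX q) = {s : some successor in {s1, s2, s3, s4, s5}} = {s0, s2, s3, s4, s7}

{s0, s2, s3, s4, s7}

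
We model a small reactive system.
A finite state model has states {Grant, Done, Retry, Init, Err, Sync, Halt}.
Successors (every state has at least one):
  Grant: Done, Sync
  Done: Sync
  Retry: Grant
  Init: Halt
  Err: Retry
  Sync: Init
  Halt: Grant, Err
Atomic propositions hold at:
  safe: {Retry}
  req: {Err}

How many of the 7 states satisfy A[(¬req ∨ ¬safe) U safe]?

2

Sat(¬req) = {Grant, Done, Retry, Init, Sync, Halt}
Sat(¬safe) = {Grant, Done, Init, Err, Sync, Halt}
Sat(¬req ∨ ¬safe) = {Grant, Done, Retry, Init, Err, Sync, Halt}
A[(¬req ∨ ¬safe) U safe]: least fixpoint, start Z0 = Sat(safe) = {Retry}, add states in Sat(¬req ∨ ¬safe) with every successor in Z. Z1 = {Retry, Err}; fixed.
Sat(A[(¬req ∨ ¬safe) U safe]) = {Retry, Err}
|Sat(A[(¬req ∨ ¬safe) U safe])| = |{Retry, Err}| = 2.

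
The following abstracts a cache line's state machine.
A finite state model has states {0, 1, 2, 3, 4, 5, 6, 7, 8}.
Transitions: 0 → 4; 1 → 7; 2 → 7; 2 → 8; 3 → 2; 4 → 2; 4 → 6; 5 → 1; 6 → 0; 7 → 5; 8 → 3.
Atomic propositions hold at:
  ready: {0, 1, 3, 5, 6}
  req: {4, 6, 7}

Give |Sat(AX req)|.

2

Sat(AX req) = {s : every successor in {4, 6, 7}} = {0, 1}
|Sat(AX req)| = |{0, 1}| = 2.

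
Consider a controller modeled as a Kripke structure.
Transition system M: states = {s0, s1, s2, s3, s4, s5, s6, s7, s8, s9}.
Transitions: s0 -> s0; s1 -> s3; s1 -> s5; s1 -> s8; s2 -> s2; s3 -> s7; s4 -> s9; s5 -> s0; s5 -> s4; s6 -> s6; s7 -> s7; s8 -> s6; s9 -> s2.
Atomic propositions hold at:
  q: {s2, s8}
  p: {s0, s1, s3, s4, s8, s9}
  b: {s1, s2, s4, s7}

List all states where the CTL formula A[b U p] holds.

{s0, s1, s3, s4, s8, s9}

A[b U p]: least fixpoint, start Z0 = Sat(p) = {s0, s1, s3, s4, s8, s9}, add states in Sat(b) with every successor in Z. Already a fixed point.
Sat(A[b U p]) = {s0, s1, s3, s4, s8, s9}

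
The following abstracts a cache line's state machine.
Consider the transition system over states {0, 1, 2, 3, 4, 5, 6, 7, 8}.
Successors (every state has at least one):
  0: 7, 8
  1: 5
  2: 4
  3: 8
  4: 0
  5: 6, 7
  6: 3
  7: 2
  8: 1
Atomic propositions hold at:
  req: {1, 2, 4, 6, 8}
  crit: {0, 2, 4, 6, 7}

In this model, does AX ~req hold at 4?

Sat(~req) = {0, 3, 5, 7}
Sat(AX ~req) = {s : every successor in {0, 3, 5, 7}} = {1, 4, 6}
4 ∈ Sat(AX ~req) = {1, 4, 6}, so the formula holds at 4.

Yes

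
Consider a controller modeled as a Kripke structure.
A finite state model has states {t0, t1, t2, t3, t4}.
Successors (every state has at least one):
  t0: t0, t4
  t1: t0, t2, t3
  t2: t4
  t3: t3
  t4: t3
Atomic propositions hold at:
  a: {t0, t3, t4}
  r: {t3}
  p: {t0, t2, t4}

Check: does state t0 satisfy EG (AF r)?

No

AF r: least fixpoint, start Z0 = {t3}, add states with every successor in Z. Z1 = {t3, t4}; Z2 = {t2, t3, t4}; fixed.
Sat(AF r) = {t2, t3, t4}
EG (AF r): greatest fixpoint, start Z0 = {t2, t3, t4}, keep only states in Sat with some successor in Z. Already a fixed point.
Sat(EG (AF r)) = {t2, t3, t4}
t0 ∉ Sat(EG (AF r)) = {t2, t3, t4}, so the formula does not hold at t0.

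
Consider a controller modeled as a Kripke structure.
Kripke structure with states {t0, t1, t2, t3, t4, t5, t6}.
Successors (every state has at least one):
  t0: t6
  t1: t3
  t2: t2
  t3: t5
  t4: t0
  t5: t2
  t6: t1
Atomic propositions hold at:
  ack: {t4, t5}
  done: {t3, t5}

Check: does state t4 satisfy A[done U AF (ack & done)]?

Sat(ack & done) = {t5}
AF (ack & done): least fixpoint, start Z0 = {t5}, add states with every successor in Z. Z1 = {t3, t5}; Z2 = {t1, t3, t5}; Z3 = {t1, t3, t5, t6}; Z4 = {t0, t1, t3, t5, t6}; Z5 = {t0, t1, t3, t4, t5, t6}; fixed.
Sat(AF (ack & done)) = {t0, t1, t3, t4, t5, t6}
A[done U AF (ack & done)]: least fixpoint, start Z0 = Sat(AF (ack & done)) = {t0, t1, t3, t4, t5, t6}, add states in Sat(done) with every successor in Z. Already a fixed point.
Sat(A[done U AF (ack & done)]) = {t0, t1, t3, t4, t5, t6}
t4 ∈ Sat(A[done U AF (ack & done)]) = {t0, t1, t3, t4, t5, t6}, so the formula holds at t4.

Yes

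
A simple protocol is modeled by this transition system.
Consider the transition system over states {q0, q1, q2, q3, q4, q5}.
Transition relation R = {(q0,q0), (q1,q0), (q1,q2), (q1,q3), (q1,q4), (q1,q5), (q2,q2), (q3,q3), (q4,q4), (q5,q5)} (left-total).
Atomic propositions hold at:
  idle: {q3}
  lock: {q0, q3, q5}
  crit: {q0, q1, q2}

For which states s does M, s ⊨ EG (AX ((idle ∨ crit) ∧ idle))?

{q3}

Sat(idle ∨ crit) = {q0, q1, q2, q3}
Sat((idle ∨ crit) ∧ idle) = {q3}
Sat(AX ((idle ∨ crit) ∧ idle)) = {s : every successor in {q3}} = {q3}
EG (AX ((idle ∨ crit) ∧ idle)): greatest fixpoint, start Z0 = {q3}, keep only states in Sat with some successor in Z. Already a fixed point.
Sat(EG (AX ((idle ∨ crit) ∧ idle))) = {q3}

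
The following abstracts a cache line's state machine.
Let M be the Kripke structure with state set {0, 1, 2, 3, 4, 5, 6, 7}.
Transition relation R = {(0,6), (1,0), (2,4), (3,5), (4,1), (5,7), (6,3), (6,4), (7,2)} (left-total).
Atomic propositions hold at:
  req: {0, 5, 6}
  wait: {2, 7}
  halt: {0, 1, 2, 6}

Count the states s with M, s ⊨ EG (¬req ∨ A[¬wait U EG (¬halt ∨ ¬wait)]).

Sat(¬req) = {1, 2, 3, 4, 7}
Sat(¬wait) = {0, 1, 3, 4, 5, 6}
Sat(¬halt) = {3, 4, 5, 7}
Sat(¬halt ∨ ¬wait) = {0, 1, 3, 4, 5, 6, 7}
EG (¬halt ∨ ¬wait): greatest fixpoint, start Z0 = {0, 1, 3, 4, 5, 6, 7}, keep only states in Sat with some successor in Z. Z1 = {0, 1, 3, 4, 5, 6}; Z2 = {0, 1, 3, 4, 6}; Z3 = {0, 1, 4, 6}; fixed.
Sat(EG (¬halt ∨ ¬wait)) = {0, 1, 4, 6}
A[¬wait U EG (¬halt ∨ ¬wait)]: least fixpoint, start Z0 = Sat(EG (¬halt ∨ ¬wait)) = {0, 1, 4, 6}, add states in Sat(¬wait) with every successor in Z. Already a fixed point.
Sat(A[¬wait U EG (¬halt ∨ ¬wait)]) = {0, 1, 4, 6}
Sat(¬req ∨ A[¬wait U EG (¬halt ∨ ¬wait)]) = {0, 1, 2, 3, 4, 6, 7}
EG (¬req ∨ A[¬wait U EG (¬halt ∨ ¬wait)]): greatest fixpoint, start Z0 = {0, 1, 2, 3, 4, 6, 7}, keep only states in Sat with some successor in Z. Z1 = {0, 1, 2, 4, 6, 7}; fixed.
Sat(EG (¬req ∨ A[¬wait U EG (¬halt ∨ ¬wait)])) = {0, 1, 2, 4, 6, 7}
|Sat(EG (¬req ∨ A[¬wait U EG (¬halt ∨ ¬wait)]))| = |{0, 1, 2, 4, 6, 7}| = 6.

6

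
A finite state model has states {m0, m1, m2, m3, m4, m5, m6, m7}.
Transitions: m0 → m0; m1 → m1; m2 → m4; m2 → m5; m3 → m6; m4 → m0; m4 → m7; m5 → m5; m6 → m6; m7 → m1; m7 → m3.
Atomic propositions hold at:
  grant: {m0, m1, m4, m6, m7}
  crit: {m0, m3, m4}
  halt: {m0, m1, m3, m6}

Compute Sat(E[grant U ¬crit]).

{m1, m2, m4, m5, m6, m7}

Sat(¬crit) = {m1, m2, m5, m6, m7}
E[grant U ¬crit]: least fixpoint, start Z0 = Sat(¬crit) = {m1, m2, m5, m6, m7}, add states in Sat(grant) with some successor in Z. Z1 = {m1, m2, m4, m5, m6, m7}; fixed.
Sat(E[grant U ¬crit]) = {m1, m2, m4, m5, m6, m7}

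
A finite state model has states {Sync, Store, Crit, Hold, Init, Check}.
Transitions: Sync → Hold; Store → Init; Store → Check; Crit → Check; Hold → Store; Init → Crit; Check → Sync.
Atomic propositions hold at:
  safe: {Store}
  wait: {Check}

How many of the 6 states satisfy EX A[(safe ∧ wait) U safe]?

1

Sat(safe ∧ wait) = ∅
A[(safe ∧ wait) U safe]: least fixpoint, start Z0 = Sat(safe) = {Store}, add states in Sat(safe ∧ wait) with every successor in Z. Already a fixed point.
Sat(A[(safe ∧ wait) U safe]) = {Store}
Sat(EX A[(safe ∧ wait) U safe]) = {s : some successor in {Store}} = {Hold}
|Sat(EX A[(safe ∧ wait) U safe])| = |{Hold}| = 1.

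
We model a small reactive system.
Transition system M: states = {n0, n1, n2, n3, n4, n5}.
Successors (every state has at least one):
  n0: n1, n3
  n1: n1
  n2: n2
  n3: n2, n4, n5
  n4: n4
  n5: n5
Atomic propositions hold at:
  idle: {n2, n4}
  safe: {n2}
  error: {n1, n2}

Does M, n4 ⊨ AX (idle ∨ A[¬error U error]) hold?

Sat(¬error) = {n0, n3, n4, n5}
A[¬error U error]: least fixpoint, start Z0 = Sat(error) = {n1, n2}, add states in Sat(¬error) with every successor in Z. Already a fixed point.
Sat(A[¬error U error]) = {n1, n2}
Sat(idle ∨ A[¬error U error]) = {n1, n2, n4}
Sat(AX (idle ∨ A[¬error U error])) = {s : every successor in {n1, n2, n4}} = {n1, n2, n4}
n4 ∈ Sat(AX (idle ∨ A[¬error U error])) = {n1, n2, n4}, so the formula holds at n4.

Yes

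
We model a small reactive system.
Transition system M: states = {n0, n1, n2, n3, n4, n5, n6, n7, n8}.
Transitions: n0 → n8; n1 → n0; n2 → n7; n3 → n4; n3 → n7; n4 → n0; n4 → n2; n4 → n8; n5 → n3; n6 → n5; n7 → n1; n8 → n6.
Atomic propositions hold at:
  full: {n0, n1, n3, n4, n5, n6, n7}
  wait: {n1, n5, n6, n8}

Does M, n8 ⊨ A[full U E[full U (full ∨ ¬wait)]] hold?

Sat(¬wait) = {n0, n2, n3, n4, n7}
Sat(full ∨ ¬wait) = {n0, n1, n2, n3, n4, n5, n6, n7}
E[full U (full ∨ ¬wait)]: least fixpoint, start Z0 = Sat((full ∨ ¬wait)) = {n0, n1, n2, n3, n4, n5, n6, n7}, add states in Sat(full) with some successor in Z. Already a fixed point.
Sat(E[full U (full ∨ ¬wait)]) = {n0, n1, n2, n3, n4, n5, n6, n7}
A[full U E[full U (full ∨ ¬wait)]]: least fixpoint, start Z0 = Sat(E[full U (full ∨ ¬wait)]) = {n0, n1, n2, n3, n4, n5, n6, n7}, add states in Sat(full) with every successor in Z. Already a fixed point.
Sat(A[full U E[full U (full ∨ ¬wait)]]) = {n0, n1, n2, n3, n4, n5, n6, n7}
n8 ∉ Sat(A[full U E[full U (full ∨ ¬wait)]]) = {n0, n1, n2, n3, n4, n5, n6, n7}, so the formula does not hold at n8.

No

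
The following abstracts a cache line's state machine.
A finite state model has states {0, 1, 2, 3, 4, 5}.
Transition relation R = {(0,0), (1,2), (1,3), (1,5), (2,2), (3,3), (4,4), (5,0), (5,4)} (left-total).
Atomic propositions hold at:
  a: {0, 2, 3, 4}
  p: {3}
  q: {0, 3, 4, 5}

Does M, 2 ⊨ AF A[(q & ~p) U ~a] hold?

No

Sat(~p) = {0, 1, 2, 4, 5}
Sat(q & ~p) = {0, 4, 5}
Sat(~a) = {1, 5}
A[(q & ~p) U ~a]: least fixpoint, start Z0 = Sat(~a) = {1, 5}, add states in Sat(q & ~p) with every successor in Z. Already a fixed point.
Sat(A[(q & ~p) U ~a]) = {1, 5}
AF A[(q & ~p) U ~a]: least fixpoint, start Z0 = {1, 5}, add states with every successor in Z. Already a fixed point.
Sat(AF A[(q & ~p) U ~a]) = {1, 5}
2 ∉ Sat(AF A[(q & ~p) U ~a]) = {1, 5}, so the formula does not hold at 2.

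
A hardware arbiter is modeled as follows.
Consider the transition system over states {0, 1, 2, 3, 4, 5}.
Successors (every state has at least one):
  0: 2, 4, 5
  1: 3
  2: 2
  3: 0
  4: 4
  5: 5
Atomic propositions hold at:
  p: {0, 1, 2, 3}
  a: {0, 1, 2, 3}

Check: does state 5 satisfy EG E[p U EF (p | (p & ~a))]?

Sat(~a) = {4, 5}
Sat(p & ~a) = ∅
Sat(p | (p & ~a)) = {0, 1, 2, 3}
EF (p | (p & ~a)): least fixpoint, start Z0 = {0, 1, 2, 3}, add states with some successor in Z. Already a fixed point.
Sat(EF (p | (p & ~a))) = {0, 1, 2, 3}
E[p U EF (p | (p & ~a))]: least fixpoint, start Z0 = Sat(EF (p | (p & ~a))) = {0, 1, 2, 3}, add states in Sat(p) with some successor in Z. Already a fixed point.
Sat(E[p U EF (p | (p & ~a))]) = {0, 1, 2, 3}
EG E[p U EF (p | (p & ~a))]: greatest fixpoint, start Z0 = {0, 1, 2, 3}, keep only states in Sat with some successor in Z. Already a fixed point.
Sat(EG E[p U EF (p | (p & ~a))]) = {0, 1, 2, 3}
5 ∉ Sat(EG E[p U EF (p | (p & ~a))]) = {0, 1, 2, 3}, so the formula does not hold at 5.

No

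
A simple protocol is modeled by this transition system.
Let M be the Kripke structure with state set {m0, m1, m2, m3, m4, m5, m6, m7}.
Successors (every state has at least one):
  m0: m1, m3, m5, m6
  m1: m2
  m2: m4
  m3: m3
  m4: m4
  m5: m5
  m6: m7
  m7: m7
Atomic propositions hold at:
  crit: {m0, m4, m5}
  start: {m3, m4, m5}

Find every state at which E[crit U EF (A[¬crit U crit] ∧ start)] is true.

Sat(¬crit) = {m1, m2, m3, m6, m7}
A[¬crit U crit]: least fixpoint, start Z0 = Sat(crit) = {m0, m4, m5}, add states in Sat(¬crit) with every successor in Z. Z1 = {m0, m2, m4, m5}; Z2 = {m0, m1, m2, m4, m5}; fixed.
Sat(A[¬crit U crit]) = {m0, m1, m2, m4, m5}
Sat(A[¬crit U crit] ∧ start) = {m4, m5}
EF (A[¬crit U crit] ∧ start): least fixpoint, start Z0 = {m4, m5}, add states with some successor in Z. Z1 = {m0, m2, m4, m5}; Z2 = {m0, m1, m2, m4, m5}; fixed.
Sat(EF (A[¬crit U crit] ∧ start)) = {m0, m1, m2, m4, m5}
E[crit U EF (A[¬crit U crit] ∧ start)]: least fixpoint, start Z0 = Sat(EF (A[¬crit U crit] ∧ start)) = {m0, m1, m2, m4, m5}, add states in Sat(crit) with some successor in Z. Already a fixed point.
Sat(E[crit U EF (A[¬crit U crit] ∧ start)]) = {m0, m1, m2, m4, m5}

{m0, m1, m2, m4, m5}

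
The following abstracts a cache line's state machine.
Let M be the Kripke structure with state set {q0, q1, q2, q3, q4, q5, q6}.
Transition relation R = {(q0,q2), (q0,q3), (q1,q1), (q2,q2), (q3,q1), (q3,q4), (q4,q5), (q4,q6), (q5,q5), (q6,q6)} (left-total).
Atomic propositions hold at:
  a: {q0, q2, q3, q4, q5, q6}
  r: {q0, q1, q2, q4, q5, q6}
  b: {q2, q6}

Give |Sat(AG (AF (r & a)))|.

Sat(r & a) = {q0, q2, q4, q5, q6}
AF (r & a): least fixpoint, start Z0 = {q0, q2, q4, q5, q6}, add states with every successor in Z. Already a fixed point.
Sat(AF (r & a)) = {q0, q2, q4, q5, q6}
AG (AF (r & a)): greatest fixpoint, start Z0 = {q0, q2, q4, q5, q6}, keep only states in Sat with every successor in Z. Z1 = {q2, q4, q5, q6}; fixed.
Sat(AG (AF (r & a))) = {q2, q4, q5, q6}
|Sat(AG (AF (r & a)))| = |{q2, q4, q5, q6}| = 4.

4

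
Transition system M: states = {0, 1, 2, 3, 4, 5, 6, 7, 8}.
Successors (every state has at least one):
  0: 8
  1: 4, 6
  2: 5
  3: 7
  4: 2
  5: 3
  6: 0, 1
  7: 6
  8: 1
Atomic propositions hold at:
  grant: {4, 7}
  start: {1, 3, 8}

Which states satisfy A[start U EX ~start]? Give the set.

Sat(~start) = {0, 2, 4, 5, 6, 7}
Sat(EX ~start) = {s : some successor in {0, 2, 4, 5, 6, 7}} = {1, 2, 3, 4, 6, 7}
A[start U EX ~start]: least fixpoint, start Z0 = Sat(EX ~start) = {1, 2, 3, 4, 6, 7}, add states in Sat(start) with every successor in Z. Z1 = {1, 2, 3, 4, 6, 7, 8}; fixed.
Sat(A[start U EX ~start]) = {1, 2, 3, 4, 6, 7, 8}

{1, 2, 3, 4, 6, 7, 8}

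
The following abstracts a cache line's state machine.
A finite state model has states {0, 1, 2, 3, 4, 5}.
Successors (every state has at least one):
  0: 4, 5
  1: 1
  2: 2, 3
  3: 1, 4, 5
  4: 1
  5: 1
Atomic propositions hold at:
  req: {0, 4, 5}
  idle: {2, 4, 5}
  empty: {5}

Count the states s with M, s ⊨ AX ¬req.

4

Sat(¬req) = {1, 2, 3}
Sat(AX ¬req) = {s : every successor in {1, 2, 3}} = {1, 2, 4, 5}
|Sat(AX ¬req)| = |{1, 2, 4, 5}| = 4.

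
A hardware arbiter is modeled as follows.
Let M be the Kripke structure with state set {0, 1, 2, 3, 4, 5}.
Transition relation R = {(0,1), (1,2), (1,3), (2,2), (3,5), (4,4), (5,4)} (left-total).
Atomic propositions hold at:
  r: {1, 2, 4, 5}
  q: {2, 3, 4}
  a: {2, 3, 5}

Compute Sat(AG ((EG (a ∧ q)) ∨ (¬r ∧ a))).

Sat(a ∧ q) = {2, 3}
EG (a ∧ q): greatest fixpoint, start Z0 = {2, 3}, keep only states in Sat with some successor in Z. Z1 = {2}; fixed.
Sat(EG (a ∧ q)) = {2}
Sat(¬r) = {0, 3}
Sat(¬r ∧ a) = {3}
Sat((EG (a ∧ q)) ∨ (¬r ∧ a)) = {2, 3}
AG ((EG (a ∧ q)) ∨ (¬r ∧ a)): greatest fixpoint, start Z0 = {2, 3}, keep only states in Sat with every successor in Z. Z1 = {2}; fixed.
Sat(AG ((EG (a ∧ q)) ∨ (¬r ∧ a))) = {2}

{2}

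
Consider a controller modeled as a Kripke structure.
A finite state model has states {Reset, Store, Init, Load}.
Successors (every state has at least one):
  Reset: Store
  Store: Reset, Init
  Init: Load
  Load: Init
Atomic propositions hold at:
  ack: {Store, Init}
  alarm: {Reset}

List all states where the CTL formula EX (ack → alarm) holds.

{Store, Init}

Sat(ack → alarm) = {Reset, Load}
Sat(EX (ack → alarm)) = {s : some successor in {Reset, Load}} = {Store, Init}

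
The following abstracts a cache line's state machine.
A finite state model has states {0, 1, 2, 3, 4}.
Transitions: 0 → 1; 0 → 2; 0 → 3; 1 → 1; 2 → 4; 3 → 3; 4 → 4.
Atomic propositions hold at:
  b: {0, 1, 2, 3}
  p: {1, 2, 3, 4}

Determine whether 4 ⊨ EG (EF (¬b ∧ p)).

Yes

Sat(¬b) = {4}
Sat(¬b ∧ p) = {4}
EF (¬b ∧ p): least fixpoint, start Z0 = {4}, add states with some successor in Z. Z1 = {2, 4}; Z2 = {0, 2, 4}; fixed.
Sat(EF (¬b ∧ p)) = {0, 2, 4}
EG (EF (¬b ∧ p)): greatest fixpoint, start Z0 = {0, 2, 4}, keep only states in Sat with some successor in Z. Already a fixed point.
Sat(EG (EF (¬b ∧ p))) = {0, 2, 4}
4 ∈ Sat(EG (EF (¬b ∧ p))) = {0, 2, 4}, so the formula holds at 4.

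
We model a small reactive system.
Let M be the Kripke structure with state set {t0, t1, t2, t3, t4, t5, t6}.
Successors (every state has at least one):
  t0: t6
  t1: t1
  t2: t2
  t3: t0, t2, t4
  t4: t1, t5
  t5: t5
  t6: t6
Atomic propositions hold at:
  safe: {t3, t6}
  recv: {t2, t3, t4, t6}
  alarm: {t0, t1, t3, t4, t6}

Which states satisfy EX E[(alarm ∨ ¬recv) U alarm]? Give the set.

Sat(¬recv) = {t0, t1, t5}
Sat(alarm ∨ ¬recv) = {t0, t1, t3, t4, t5, t6}
E[(alarm ∨ ¬recv) U alarm]: least fixpoint, start Z0 = Sat(alarm) = {t0, t1, t3, t4, t6}, add states in Sat(alarm ∨ ¬recv) with some successor in Z. Already a fixed point.
Sat(E[(alarm ∨ ¬recv) U alarm]) = {t0, t1, t3, t4, t6}
Sat(EX E[(alarm ∨ ¬recv) U alarm]) = {s : some successor in {t0, t1, t3, t4, t6}} = {t0, t1, t3, t4, t6}

{t0, t1, t3, t4, t6}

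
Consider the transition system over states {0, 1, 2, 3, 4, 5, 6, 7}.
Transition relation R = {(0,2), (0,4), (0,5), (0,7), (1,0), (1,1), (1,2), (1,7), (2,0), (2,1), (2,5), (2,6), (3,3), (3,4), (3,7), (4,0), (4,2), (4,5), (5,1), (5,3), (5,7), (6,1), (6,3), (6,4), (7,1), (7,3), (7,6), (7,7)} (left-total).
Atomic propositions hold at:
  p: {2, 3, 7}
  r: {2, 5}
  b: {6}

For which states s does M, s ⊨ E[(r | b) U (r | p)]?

{2, 3, 5, 6, 7}

Sat(r | b) = {2, 5, 6}
Sat(r | p) = {2, 3, 5, 7}
E[(r | b) U (r | p)]: least fixpoint, start Z0 = Sat((r | p)) = {2, 3, 5, 7}, add states in Sat(r | b) with some successor in Z. Z1 = {2, 3, 5, 6, 7}; fixed.
Sat(E[(r | b) U (r | p)]) = {2, 3, 5, 6, 7}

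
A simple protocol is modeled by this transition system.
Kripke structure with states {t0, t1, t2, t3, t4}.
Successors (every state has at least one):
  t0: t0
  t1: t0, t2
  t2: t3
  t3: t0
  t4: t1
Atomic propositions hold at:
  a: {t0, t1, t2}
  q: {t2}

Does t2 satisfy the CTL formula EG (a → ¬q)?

No

Sat(¬q) = {t0, t1, t3, t4}
Sat(a → ¬q) = {t0, t1, t3, t4}
EG (a → ¬q): greatest fixpoint, start Z0 = {t0, t1, t3, t4}, keep only states in Sat with some successor in Z. Already a fixed point.
Sat(EG (a → ¬q)) = {t0, t1, t3, t4}
t2 ∉ Sat(EG (a → ¬q)) = {t0, t1, t3, t4}, so the formula does not hold at t2.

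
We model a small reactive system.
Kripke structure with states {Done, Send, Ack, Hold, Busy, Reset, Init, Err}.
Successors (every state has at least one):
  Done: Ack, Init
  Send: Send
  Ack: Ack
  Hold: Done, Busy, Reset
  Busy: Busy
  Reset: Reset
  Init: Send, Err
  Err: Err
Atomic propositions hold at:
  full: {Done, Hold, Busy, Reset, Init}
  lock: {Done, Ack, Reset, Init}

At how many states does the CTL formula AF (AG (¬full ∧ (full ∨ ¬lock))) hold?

3

Sat(¬full) = {Send, Ack, Err}
Sat(¬lock) = {Send, Hold, Busy, Err}
Sat(full ∨ ¬lock) = {Done, Send, Hold, Busy, Reset, Init, Err}
Sat(¬full ∧ (full ∨ ¬lock)) = {Send, Err}
AG (¬full ∧ (full ∨ ¬lock)): greatest fixpoint, start Z0 = {Send, Err}, keep only states in Sat with every successor in Z. Already a fixed point.
Sat(AG (¬full ∧ (full ∨ ¬lock))) = {Send, Err}
AF (AG (¬full ∧ (full ∨ ¬lock))): least fixpoint, start Z0 = {Send, Err}, add states with every successor in Z. Z1 = {Send, Init, Err}; fixed.
Sat(AF (AG (¬full ∧ (full ∨ ¬lock)))) = {Send, Init, Err}
|Sat(AF (AG (¬full ∧ (full ∨ ¬lock))))| = |{Send, Init, Err}| = 3.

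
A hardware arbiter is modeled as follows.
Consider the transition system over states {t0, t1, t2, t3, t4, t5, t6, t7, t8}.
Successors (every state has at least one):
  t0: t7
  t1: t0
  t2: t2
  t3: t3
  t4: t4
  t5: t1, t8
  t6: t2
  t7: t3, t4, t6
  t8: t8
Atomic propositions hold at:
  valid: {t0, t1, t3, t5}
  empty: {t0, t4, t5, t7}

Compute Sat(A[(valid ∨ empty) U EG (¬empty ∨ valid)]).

{t2, t3, t5, t6, t8}

Sat(valid ∨ empty) = {t0, t1, t3, t4, t5, t7}
Sat(¬empty) = {t1, t2, t3, t6, t8}
Sat(¬empty ∨ valid) = {t0, t1, t2, t3, t5, t6, t8}
EG (¬empty ∨ valid): greatest fixpoint, start Z0 = {t0, t1, t2, t3, t5, t6, t8}, keep only states in Sat with some successor in Z. Z1 = {t1, t2, t3, t5, t6, t8}; Z2 = {t2, t3, t5, t6, t8}; fixed.
Sat(EG (¬empty ∨ valid)) = {t2, t3, t5, t6, t8}
A[(valid ∨ empty) U EG (¬empty ∨ valid)]: least fixpoint, start Z0 = Sat(EG (¬empty ∨ valid)) = {t2, t3, t5, t6, t8}, add states in Sat(valid ∨ empty) with every successor in Z. Already a fixed point.
Sat(A[(valid ∨ empty) U EG (¬empty ∨ valid)]) = {t2, t3, t5, t6, t8}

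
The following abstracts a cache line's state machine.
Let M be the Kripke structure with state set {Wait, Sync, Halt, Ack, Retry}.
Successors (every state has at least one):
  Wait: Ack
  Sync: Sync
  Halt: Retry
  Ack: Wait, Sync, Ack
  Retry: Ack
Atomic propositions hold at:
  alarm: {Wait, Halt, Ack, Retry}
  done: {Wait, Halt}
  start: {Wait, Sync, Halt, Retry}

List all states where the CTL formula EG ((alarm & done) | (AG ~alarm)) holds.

{Sync}

Sat(alarm & done) = {Wait, Halt}
Sat(~alarm) = {Sync}
AG ~alarm: greatest fixpoint, start Z0 = {Sync}, keep only states in Sat with every successor in Z. Already a fixed point.
Sat(AG ~alarm) = {Sync}
Sat((alarm & done) | (AG ~alarm)) = {Wait, Sync, Halt}
EG ((alarm & done) | (AG ~alarm)): greatest fixpoint, start Z0 = {Wait, Sync, Halt}, keep only states in Sat with some successor in Z. Z1 = {Sync}; fixed.
Sat(EG ((alarm & done) | (AG ~alarm))) = {Sync}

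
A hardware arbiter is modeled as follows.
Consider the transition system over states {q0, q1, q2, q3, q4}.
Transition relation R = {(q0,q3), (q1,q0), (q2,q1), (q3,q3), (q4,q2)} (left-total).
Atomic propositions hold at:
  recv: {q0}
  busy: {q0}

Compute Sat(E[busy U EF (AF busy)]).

{q0, q1, q2, q4}

AF busy: least fixpoint, start Z0 = {q0}, add states with every successor in Z. Z1 = {q0, q1}; Z2 = {q0, q1, q2}; Z3 = {q0, q1, q2, q4}; fixed.
Sat(AF busy) = {q0, q1, q2, q4}
EF (AF busy): least fixpoint, start Z0 = {q0, q1, q2, q4}, add states with some successor in Z. Already a fixed point.
Sat(EF (AF busy)) = {q0, q1, q2, q4}
E[busy U EF (AF busy)]: least fixpoint, start Z0 = Sat(EF (AF busy)) = {q0, q1, q2, q4}, add states in Sat(busy) with some successor in Z. Already a fixed point.
Sat(E[busy U EF (AF busy)]) = {q0, q1, q2, q4}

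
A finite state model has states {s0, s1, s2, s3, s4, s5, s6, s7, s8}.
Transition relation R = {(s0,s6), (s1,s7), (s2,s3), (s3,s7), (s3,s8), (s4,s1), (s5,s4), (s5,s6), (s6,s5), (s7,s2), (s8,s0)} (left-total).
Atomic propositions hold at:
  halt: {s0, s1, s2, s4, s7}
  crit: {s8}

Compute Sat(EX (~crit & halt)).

Sat(~crit) = {s0, s1, s2, s3, s4, s5, s6, s7}
Sat(~crit & halt) = {s0, s1, s2, s4, s7}
Sat(EX (~crit & halt)) = {s : some successor in {s0, s1, s2, s4, s7}} = {s1, s3, s4, s5, s7, s8}

{s1, s3, s4, s5, s7, s8}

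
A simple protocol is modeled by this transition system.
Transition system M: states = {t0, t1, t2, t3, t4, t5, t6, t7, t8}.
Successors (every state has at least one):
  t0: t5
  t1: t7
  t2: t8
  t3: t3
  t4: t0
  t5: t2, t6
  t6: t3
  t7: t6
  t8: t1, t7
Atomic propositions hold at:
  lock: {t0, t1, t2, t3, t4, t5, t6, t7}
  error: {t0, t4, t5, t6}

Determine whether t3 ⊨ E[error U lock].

Yes

E[error U lock]: least fixpoint, start Z0 = Sat(lock) = {t0, t1, t2, t3, t4, t5, t6, t7}, add states in Sat(error) with some successor in Z. Already a fixed point.
Sat(E[error U lock]) = {t0, t1, t2, t3, t4, t5, t6, t7}
t3 ∈ Sat(E[error U lock]) = {t0, t1, t2, t3, t4, t5, t6, t7}, so the formula holds at t3.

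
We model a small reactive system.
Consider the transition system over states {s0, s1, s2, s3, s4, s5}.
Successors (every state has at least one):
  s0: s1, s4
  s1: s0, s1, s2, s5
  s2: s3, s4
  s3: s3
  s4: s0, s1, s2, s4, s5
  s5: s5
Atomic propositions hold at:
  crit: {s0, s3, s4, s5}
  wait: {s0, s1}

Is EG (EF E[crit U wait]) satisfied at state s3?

E[crit U wait]: least fixpoint, start Z0 = Sat(wait) = {s0, s1}, add states in Sat(crit) with some successor in Z. Z1 = {s0, s1, s4}; fixed.
Sat(E[crit U wait]) = {s0, s1, s4}
EF E[crit U wait]: least fixpoint, start Z0 = {s0, s1, s4}, add states with some successor in Z. Z1 = {s0, s1, s2, s4}; fixed.
Sat(EF E[crit U wait]) = {s0, s1, s2, s4}
EG (EF E[crit U wait]): greatest fixpoint, start Z0 = {s0, s1, s2, s4}, keep only states in Sat with some successor in Z. Already a fixed point.
Sat(EG (EF E[crit U wait])) = {s0, s1, s2, s4}
s3 ∉ Sat(EG (EF E[crit U wait])) = {s0, s1, s2, s4}, so the formula does not hold at s3.

No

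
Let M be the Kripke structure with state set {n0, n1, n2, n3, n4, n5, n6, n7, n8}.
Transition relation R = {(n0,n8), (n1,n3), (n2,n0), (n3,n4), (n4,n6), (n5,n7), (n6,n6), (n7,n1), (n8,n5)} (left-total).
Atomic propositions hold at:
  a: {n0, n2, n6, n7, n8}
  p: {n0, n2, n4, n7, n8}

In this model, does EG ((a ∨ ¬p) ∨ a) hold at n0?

Sat(¬p) = {n1, n3, n5, n6}
Sat(a ∨ ¬p) = {n0, n1, n2, n3, n5, n6, n7, n8}
Sat((a ∨ ¬p) ∨ a) = {n0, n1, n2, n3, n5, n6, n7, n8}
EG ((a ∨ ¬p) ∨ a): greatest fixpoint, start Z0 = {n0, n1, n2, n3, n5, n6, n7, n8}, keep only states in Sat with some successor in Z. Z1 = {n0, n1, n2, n5, n6, n7, n8}; Z2 = {n0, n2, n5, n6, n7, n8}; Z3 = {n0, n2, n5, n6, n8}; Z4 = {n0, n2, n6, n8}; Z5 = {n0, n2, n6}; Z6 = {n2, n6}; Z7 = {n6}; fixed.
Sat(EG ((a ∨ ¬p) ∨ a)) = {n6}
n0 ∉ Sat(EG ((a ∨ ¬p) ∨ a)) = {n6}, so the formula does not hold at n0.

No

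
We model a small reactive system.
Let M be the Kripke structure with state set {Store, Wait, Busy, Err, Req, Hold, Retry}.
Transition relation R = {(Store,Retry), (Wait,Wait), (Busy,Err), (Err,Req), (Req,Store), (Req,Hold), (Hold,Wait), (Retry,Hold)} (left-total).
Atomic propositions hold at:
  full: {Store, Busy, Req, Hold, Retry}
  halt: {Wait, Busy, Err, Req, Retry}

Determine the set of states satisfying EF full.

EF full: least fixpoint, start Z0 = {Store, Busy, Req, Hold, Retry}, add states with some successor in Z. Z1 = {Store, Busy, Err, Req, Hold, Retry}; fixed.
Sat(EF full) = {Store, Busy, Err, Req, Hold, Retry}

{Store, Busy, Err, Req, Hold, Retry}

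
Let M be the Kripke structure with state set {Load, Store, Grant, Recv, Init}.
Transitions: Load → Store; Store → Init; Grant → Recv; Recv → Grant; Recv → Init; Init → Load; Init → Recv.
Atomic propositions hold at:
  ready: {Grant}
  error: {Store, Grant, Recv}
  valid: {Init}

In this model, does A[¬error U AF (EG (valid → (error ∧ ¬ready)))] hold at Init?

Sat(¬error) = {Load, Init}
Sat(¬ready) = {Load, Store, Recv, Init}
Sat(error ∧ ¬ready) = {Store, Recv}
Sat(valid → (error ∧ ¬ready)) = {Load, Store, Grant, Recv}
EG (valid → (error ∧ ¬ready)): greatest fixpoint, start Z0 = {Load, Store, Grant, Recv}, keep only states in Sat with some successor in Z. Z1 = {Load, Grant, Recv}; Z2 = {Grant, Recv}; fixed.
Sat(EG (valid → (error ∧ ¬ready))) = {Grant, Recv}
AF (EG (valid → (error ∧ ¬ready))): least fixpoint, start Z0 = {Grant, Recv}, add states with every successor in Z. Already a fixed point.
Sat(AF (EG (valid → (error ∧ ¬ready)))) = {Grant, Recv}
A[¬error U AF (EG (valid → (error ∧ ¬ready)))]: least fixpoint, start Z0 = Sat(AF (EG (valid → (error ∧ ¬ready)))) = {Grant, Recv}, add states in Sat(¬error) with every successor in Z. Already a fixed point.
Sat(A[¬error U AF (EG (valid → (error ∧ ¬ready)))]) = {Grant, Recv}
Init ∉ Sat(A[¬error U AF (EG (valid → (error ∧ ¬ready)))]) = {Grant, Recv}, so the formula does not hold at Init.

No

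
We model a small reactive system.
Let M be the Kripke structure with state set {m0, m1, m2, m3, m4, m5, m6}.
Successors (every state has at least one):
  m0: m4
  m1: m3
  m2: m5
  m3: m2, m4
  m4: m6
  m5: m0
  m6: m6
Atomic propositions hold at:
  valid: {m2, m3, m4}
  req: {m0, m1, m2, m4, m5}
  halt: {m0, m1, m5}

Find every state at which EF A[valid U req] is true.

A[valid U req]: least fixpoint, start Z0 = Sat(req) = {m0, m1, m2, m4, m5}, add states in Sat(valid) with every successor in Z. Z1 = {m0, m1, m2, m3, m4, m5}; fixed.
Sat(A[valid U req]) = {m0, m1, m2, m3, m4, m5}
EF A[valid U req]: least fixpoint, start Z0 = {m0, m1, m2, m3, m4, m5}, add states with some successor in Z. Already a fixed point.
Sat(EF A[valid U req]) = {m0, m1, m2, m3, m4, m5}

{m0, m1, m2, m3, m4, m5}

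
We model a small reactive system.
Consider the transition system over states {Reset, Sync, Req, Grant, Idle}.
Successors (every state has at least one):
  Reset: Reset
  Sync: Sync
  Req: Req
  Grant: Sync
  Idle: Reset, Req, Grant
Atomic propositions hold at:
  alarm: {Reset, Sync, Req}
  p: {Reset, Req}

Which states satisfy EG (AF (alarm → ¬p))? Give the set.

Sat(¬p) = {Sync, Grant, Idle}
Sat(alarm → ¬p) = {Sync, Grant, Idle}
AF (alarm → ¬p): least fixpoint, start Z0 = {Sync, Grant, Idle}, add states with every successor in Z. Already a fixed point.
Sat(AF (alarm → ¬p)) = {Sync, Grant, Idle}
EG (AF (alarm → ¬p)): greatest fixpoint, start Z0 = {Sync, Grant, Idle}, keep only states in Sat with some successor in Z. Already a fixed point.
Sat(EG (AF (alarm → ¬p))) = {Sync, Grant, Idle}

{Sync, Grant, Idle}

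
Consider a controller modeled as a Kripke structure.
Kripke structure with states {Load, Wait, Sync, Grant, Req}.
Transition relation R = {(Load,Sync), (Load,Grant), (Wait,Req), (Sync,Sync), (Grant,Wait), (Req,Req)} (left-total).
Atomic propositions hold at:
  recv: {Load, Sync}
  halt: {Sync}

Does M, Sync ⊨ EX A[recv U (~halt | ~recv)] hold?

No

Sat(~halt) = {Load, Wait, Grant, Req}
Sat(~recv) = {Wait, Grant, Req}
Sat(~halt | ~recv) = {Load, Wait, Grant, Req}
A[recv U (~halt | ~recv)]: least fixpoint, start Z0 = Sat((~halt | ~recv)) = {Load, Wait, Grant, Req}, add states in Sat(recv) with every successor in Z. Already a fixed point.
Sat(A[recv U (~halt | ~recv)]) = {Load, Wait, Grant, Req}
Sat(EX A[recv U (~halt | ~recv)]) = {s : some successor in {Load, Wait, Grant, Req}} = {Load, Wait, Grant, Req}
Sync ∉ Sat(EX A[recv U (~halt | ~recv)]) = {Load, Wait, Grant, Req}, so the formula does not hold at Sync.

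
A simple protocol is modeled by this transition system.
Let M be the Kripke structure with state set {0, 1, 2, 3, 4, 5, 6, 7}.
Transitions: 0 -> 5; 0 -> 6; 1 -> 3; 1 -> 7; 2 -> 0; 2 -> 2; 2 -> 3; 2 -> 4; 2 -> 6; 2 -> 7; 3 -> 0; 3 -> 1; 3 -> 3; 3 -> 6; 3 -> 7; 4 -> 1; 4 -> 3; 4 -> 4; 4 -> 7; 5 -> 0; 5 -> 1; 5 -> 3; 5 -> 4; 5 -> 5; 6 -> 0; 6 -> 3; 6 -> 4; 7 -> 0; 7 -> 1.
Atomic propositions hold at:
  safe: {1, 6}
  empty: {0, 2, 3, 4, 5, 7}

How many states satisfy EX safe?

6

Sat(EX safe) = {s : some successor in {1, 6}} = {0, 2, 3, 4, 5, 7}
|Sat(EX safe)| = |{0, 2, 3, 4, 5, 7}| = 6.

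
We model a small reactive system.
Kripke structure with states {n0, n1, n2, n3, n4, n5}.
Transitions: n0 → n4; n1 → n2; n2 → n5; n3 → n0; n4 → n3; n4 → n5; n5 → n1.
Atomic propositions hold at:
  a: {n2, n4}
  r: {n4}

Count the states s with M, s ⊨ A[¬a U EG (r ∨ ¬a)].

3

Sat(¬a) = {n0, n1, n3, n5}
Sat(r ∨ ¬a) = {n0, n1, n3, n4, n5}
EG (r ∨ ¬a): greatest fixpoint, start Z0 = {n0, n1, n3, n4, n5}, keep only states in Sat with some successor in Z. Z1 = {n0, n3, n4, n5}; Z2 = {n0, n3, n4}; fixed.
Sat(EG (r ∨ ¬a)) = {n0, n3, n4}
A[¬a U EG (r ∨ ¬a)]: least fixpoint, start Z0 = Sat(EG (r ∨ ¬a)) = {n0, n3, n4}, add states in Sat(¬a) with every successor in Z. Already a fixed point.
Sat(A[¬a U EG (r ∨ ¬a)]) = {n0, n3, n4}
|Sat(A[¬a U EG (r ∨ ¬a)])| = |{n0, n3, n4}| = 3.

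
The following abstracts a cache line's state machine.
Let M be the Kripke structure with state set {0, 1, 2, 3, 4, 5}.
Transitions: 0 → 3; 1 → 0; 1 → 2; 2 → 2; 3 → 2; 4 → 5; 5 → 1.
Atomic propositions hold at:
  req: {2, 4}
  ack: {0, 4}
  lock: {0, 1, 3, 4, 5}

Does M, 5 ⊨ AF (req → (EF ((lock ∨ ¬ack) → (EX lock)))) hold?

Sat(¬ack) = {1, 2, 3, 5}
Sat(lock ∨ ¬ack) = {0, 1, 2, 3, 4, 5}
Sat(EX lock) = {s : some successor in {0, 1, 3, 4, 5}} = {0, 1, 4, 5}
Sat((lock ∨ ¬ack) → (EX lock)) = {0, 1, 4, 5}
EF ((lock ∨ ¬ack) → (EX lock)): least fixpoint, start Z0 = {0, 1, 4, 5}, add states with some successor in Z. Already a fixed point.
Sat(EF ((lock ∨ ¬ack) → (EX lock))) = {0, 1, 4, 5}
Sat(req → (EF ((lock ∨ ¬ack) → (EX lock)))) = {0, 1, 3, 4, 5}
AF (req → (EF ((lock ∨ ¬ack) → (EX lock)))): least fixpoint, start Z0 = {0, 1, 3, 4, 5}, add states with every successor in Z. Already a fixed point.
Sat(AF (req → (EF ((lock ∨ ¬ack) → (EX lock))))) = {0, 1, 3, 4, 5}
5 ∈ Sat(AF (req → (EF ((lock ∨ ¬ack) → (EX lock))))) = {0, 1, 3, 4, 5}, so the formula holds at 5.

Yes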